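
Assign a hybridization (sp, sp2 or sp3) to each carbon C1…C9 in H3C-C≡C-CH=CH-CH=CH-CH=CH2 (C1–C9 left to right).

C1: 4 σ bonds — 4 electron domains, sp3.
C2 (2 σ bonds, plus two π bonds) has steric number 2: sp.
C3 carries 2 σ bonds, plus two π bonds, giving a steric number of 2, so it is sp.
C4 (3 σ bonds, plus one π bond) has steric number 3: sp2.
C5 carries 3 σ bonds, plus one π bond, giving a steric number of 3, so it is sp2.
C6 — 3 σ bonds, plus one π bond. Steric number 3, so sp2.
C7: 3 σ bonds, plus one π bond — 3 electron domains, sp2.
C8 (3 σ bonds, plus one π bond) has steric number 3: sp2.
C9: 3 σ bonds, plus one π bond — 3 electron domains, sp2.

C1 sp3, C2 sp, C3 sp, C4 sp2, C5 sp2, C6 sp2, C7 sp2, C8 sp2, C9 sp2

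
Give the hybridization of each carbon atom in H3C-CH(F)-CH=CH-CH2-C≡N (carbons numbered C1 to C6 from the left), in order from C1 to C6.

C1 sp3, C2 sp3, C3 sp2, C4 sp2, C5 sp3, C6 sp

C1: 4 σ bonds — 4 electron domains, sp3.
C2 (4 σ bonds) has steric number 4: sp3.
C3 — 3 σ bonds, plus one π bond. Steric number 3, so sp2.
C4 is sp2: 3 σ bonds, plus one π bond, 3 electron-density regions.
C5 — 4 σ bonds. Steric number 4, so sp3.
C6 has 2 σ bonds, plus two π bonds: steric number 2 → sp.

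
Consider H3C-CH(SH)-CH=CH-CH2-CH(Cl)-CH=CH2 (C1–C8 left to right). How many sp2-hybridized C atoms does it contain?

4

C1: sp3
C2: sp3
C3: sp2 ✓
C4: sp2 ✓
C5: sp3
C6: sp3
C7: sp2 ✓
C8: sp2 ✓
C3, C4, C7, C8 → 4 sp2 carbons.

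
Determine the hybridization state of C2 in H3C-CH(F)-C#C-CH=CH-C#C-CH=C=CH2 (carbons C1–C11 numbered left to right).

C2 has 4 σ bonds: steric number 4 → sp3.

sp³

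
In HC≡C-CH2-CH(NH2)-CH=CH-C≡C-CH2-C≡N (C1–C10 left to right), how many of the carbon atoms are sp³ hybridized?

C1: sp
C2: sp
C3: sp3 ✓
C4: sp3 ✓
C5: sp2
C6: sp2
C7: sp
C8: sp
C9: sp3 ✓
C10: sp
C3, C4, C9 → 3 sp3 carbons.

3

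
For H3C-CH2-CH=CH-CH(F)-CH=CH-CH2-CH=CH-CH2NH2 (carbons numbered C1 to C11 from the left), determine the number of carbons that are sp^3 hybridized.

C1: sp3 ✓
C2: sp3 ✓
C3: sp2
C4: sp2
C5: sp3 ✓
C6: sp2
C7: sp2
C8: sp3 ✓
C9: sp2
C10: sp2
C11: sp3 ✓
C1, C2, C5, C8, C11 → 5 sp3 carbons.

5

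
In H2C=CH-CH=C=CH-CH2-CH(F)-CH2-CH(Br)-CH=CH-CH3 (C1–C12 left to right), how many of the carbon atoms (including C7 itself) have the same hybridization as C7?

C7 is sp3 (only σ bonds).
C1: sp2
C2: sp2
C3: sp2
C4: sp
C5: sp2
C6: sp3 ✓
C7: sp3 ✓
C8: sp3 ✓
C9: sp3 ✓
C10: sp2
C11: sp2
C12: sp3 ✓
5 carbons are sp3.

5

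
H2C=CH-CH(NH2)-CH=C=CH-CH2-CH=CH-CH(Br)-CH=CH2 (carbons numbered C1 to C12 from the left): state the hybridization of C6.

sp²

C6: 3 σ bonds, plus one π bond — 3 electron domains, sp2.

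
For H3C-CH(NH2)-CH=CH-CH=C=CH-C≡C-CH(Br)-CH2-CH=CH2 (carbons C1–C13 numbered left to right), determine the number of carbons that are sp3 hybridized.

C1: sp3 ✓
C2: sp3 ✓
C3: sp2
C4: sp2
C5: sp2
C6: sp
C7: sp2
C8: sp
C9: sp
C10: sp3 ✓
C11: sp3 ✓
C12: sp2
C13: sp2
C1, C2, C10, C11 → 4 sp3 carbons.

4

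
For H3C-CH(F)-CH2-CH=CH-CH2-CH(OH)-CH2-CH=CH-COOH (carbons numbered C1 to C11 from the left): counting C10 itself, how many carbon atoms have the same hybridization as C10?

C10 is sp2 (one π bond).
C1: sp3
C2: sp3
C3: sp3
C4: sp2 ✓
C5: sp2 ✓
C6: sp3
C7: sp3
C8: sp3
C9: sp2 ✓
C10: sp2 ✓
C11: sp2 ✓
5 carbons are sp2.

5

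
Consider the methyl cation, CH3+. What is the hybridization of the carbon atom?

sp2

Three σ bonds to H, empty p orbital → sp2, trigonal planar.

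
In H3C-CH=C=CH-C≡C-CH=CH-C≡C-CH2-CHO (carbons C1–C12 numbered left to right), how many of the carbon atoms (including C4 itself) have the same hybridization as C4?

C4 is sp2 (one π bond).
C1: sp3
C2: sp2 ✓
C3: sp
C4: sp2 ✓
C5: sp
C6: sp
C7: sp2 ✓
C8: sp2 ✓
C9: sp
C10: sp
C11: sp3
C12: sp2 ✓
5 carbons are sp2.

5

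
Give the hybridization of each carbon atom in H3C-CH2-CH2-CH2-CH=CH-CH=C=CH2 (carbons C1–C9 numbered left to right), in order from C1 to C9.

C1 sp3, C2 sp3, C3 sp3, C4 sp3, C5 sp2, C6 sp2, C7 sp2, C8 sp, C9 sp2

C1 — 4 σ bonds. Steric number 4, so sp3.
C2: 4 σ bonds; 4 regions of electron density → sp3.
C3 — 4 σ bonds. Steric number 4, so sp3.
C4 (4 σ bonds) has steric number 4: sp3.
C5 has 3 σ bonds, plus one π bond: steric number 3 → sp2.
C6 has 3 σ bonds, plus one π bond: steric number 3 → sp2.
C7 is sp2: 3 σ bonds, plus one π bond, 3 electron-density regions.
C8: 2 σ bonds, plus two π bonds — 2 electron domains, sp.
C9 — 3 σ bonds, plus one π bond. Steric number 3, so sp2.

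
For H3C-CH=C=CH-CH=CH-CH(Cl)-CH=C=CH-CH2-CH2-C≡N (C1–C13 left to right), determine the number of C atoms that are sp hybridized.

C1: sp3
C2: sp2
C3: sp ✓
C4: sp2
C5: sp2
C6: sp2
C7: sp3
C8: sp2
C9: sp ✓
C10: sp2
C11: sp3
C12: sp3
C13: sp ✓
C3, C9, C13 → 3 sp carbons.

3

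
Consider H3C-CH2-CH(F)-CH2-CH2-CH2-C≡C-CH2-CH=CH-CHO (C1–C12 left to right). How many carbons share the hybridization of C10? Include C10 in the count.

C10 is sp2 (one π bond).
C1: sp3
C2: sp3
C3: sp3
C4: sp3
C5: sp3
C6: sp3
C7: sp
C8: sp
C9: sp3
C10: sp2 ✓
C11: sp2 ✓
C12: sp2 ✓
3 carbons are sp2.

3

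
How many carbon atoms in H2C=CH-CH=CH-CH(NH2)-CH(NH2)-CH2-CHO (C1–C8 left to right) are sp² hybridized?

5

C1: sp2 ✓
C2: sp2 ✓
C3: sp2 ✓
C4: sp2 ✓
C5: sp3
C6: sp3
C7: sp3
C8: sp2 ✓
C1, C2, C3, C4, C8 → 5 sp2 carbons.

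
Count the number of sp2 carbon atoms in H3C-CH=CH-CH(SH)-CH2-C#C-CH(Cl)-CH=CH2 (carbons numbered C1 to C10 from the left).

C1: sp3
C2: sp2 ✓
C3: sp2 ✓
C4: sp3
C5: sp3
C6: sp
C7: sp
C8: sp3
C9: sp2 ✓
C10: sp2 ✓
C2, C3, C9, C10 → 4 sp2 carbons.

4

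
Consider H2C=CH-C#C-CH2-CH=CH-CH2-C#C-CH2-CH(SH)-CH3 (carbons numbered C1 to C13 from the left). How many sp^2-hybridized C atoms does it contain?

4

C1: sp2 ✓
C2: sp2 ✓
C3: sp
C4: sp
C5: sp3
C6: sp2 ✓
C7: sp2 ✓
C8: sp3
C9: sp
C10: sp
C11: sp3
C12: sp3
C13: sp3
C1, C2, C6, C7 → 4 sp2 carbons.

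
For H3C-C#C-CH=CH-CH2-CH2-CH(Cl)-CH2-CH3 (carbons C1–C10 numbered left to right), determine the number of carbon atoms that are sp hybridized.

C1: sp3
C2: sp ✓
C3: sp ✓
C4: sp2
C5: sp2
C6: sp3
C7: sp3
C8: sp3
C9: sp3
C10: sp3
C2, C3 → 2 sp carbons.

2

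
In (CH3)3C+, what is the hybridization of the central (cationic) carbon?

Three σ bonds and an empty p orbital; no lone pair → steric number 3 → sp2 and planar.

sp²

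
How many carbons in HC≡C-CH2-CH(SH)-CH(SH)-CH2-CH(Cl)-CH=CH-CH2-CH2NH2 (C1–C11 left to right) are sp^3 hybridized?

C1: sp
C2: sp
C3: sp3 ✓
C4: sp3 ✓
C5: sp3 ✓
C6: sp3 ✓
C7: sp3 ✓
C8: sp2
C9: sp2
C10: sp3 ✓
C11: sp3 ✓
C3, C4, C5, C6, C7, C10, C11 → 7 sp3 carbons.

7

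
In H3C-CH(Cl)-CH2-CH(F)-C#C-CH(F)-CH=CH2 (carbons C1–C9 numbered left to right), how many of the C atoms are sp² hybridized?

2

C1: sp3
C2: sp3
C3: sp3
C4: sp3
C5: sp
C6: sp
C7: sp3
C8: sp2 ✓
C9: sp2 ✓
C8, C9 → 2 sp2 carbons.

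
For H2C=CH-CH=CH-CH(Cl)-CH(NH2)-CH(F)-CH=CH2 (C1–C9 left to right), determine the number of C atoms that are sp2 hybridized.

C1: sp2 ✓
C2: sp2 ✓
C3: sp2 ✓
C4: sp2 ✓
C5: sp3
C6: sp3
C7: sp3
C8: sp2 ✓
C9: sp2 ✓
C1, C2, C3, C4, C8, C9 → 6 sp2 carbons.

6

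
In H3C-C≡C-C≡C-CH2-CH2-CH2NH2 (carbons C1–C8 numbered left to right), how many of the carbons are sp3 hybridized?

4

C1: sp3 ✓
C2: sp
C3: sp
C4: sp
C5: sp
C6: sp3 ✓
C7: sp3 ✓
C8: sp3 ✓
C1, C6, C7, C8 → 4 sp3 carbons.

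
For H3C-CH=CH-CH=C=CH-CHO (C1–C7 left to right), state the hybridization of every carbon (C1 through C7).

C1 (4 σ bonds) has steric number 4: sp3.
C2 is sp2: 3 σ bonds, plus one π bond, 3 electron-density regions.
C3: 3 σ bonds, plus one π bond; 3 regions of electron density → sp2.
C4 has 3 σ bonds, plus one π bond: steric number 3 → sp2.
C5: 2 σ bonds, plus two π bonds; 2 regions of electron density → sp.
C6 — 3 σ bonds, plus one π bond. Steric number 3, so sp2.
C7: 3 σ bonds, plus one π bond — 3 electron domains, sp2.

C1 sp3, C2 sp2, C3 sp2, C4 sp2, C5 sp, C6 sp2, C7 sp2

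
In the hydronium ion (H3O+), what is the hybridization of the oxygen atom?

Three σ bonds + one lone pair = steric number 4 → sp3.

sp^3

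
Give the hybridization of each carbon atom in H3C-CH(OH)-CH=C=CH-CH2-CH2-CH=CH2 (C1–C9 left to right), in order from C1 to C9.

C1 is sp3: 4 σ bonds, 4 electron-density regions.
C2: 4 σ bonds; 4 regions of electron density → sp3.
C3: 3 σ bonds, plus one π bond — 3 electron domains, sp2.
C4 has 2 σ bonds, plus two π bonds: steric number 2 → sp.
C5: 3 σ bonds, plus one π bond; 3 regions of electron density → sp2.
C6 is sp3: 4 σ bonds, 4 electron-density regions.
C7 is sp3: 4 σ bonds, 4 electron-density regions.
C8: 3 σ bonds, plus one π bond — 3 electron domains, sp2.
C9 — 3 σ bonds, plus one π bond. Steric number 3, so sp2.

C1 sp3, C2 sp3, C3 sp2, C4 sp, C5 sp2, C6 sp3, C7 sp3, C8 sp2, C9 sp2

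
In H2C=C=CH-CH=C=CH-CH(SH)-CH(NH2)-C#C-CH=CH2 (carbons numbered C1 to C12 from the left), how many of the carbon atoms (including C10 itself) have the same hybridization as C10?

4

C10 is sp (two π bonds).
C1: sp2
C2: sp ✓
C3: sp2
C4: sp2
C5: sp ✓
C6: sp2
C7: sp3
C8: sp3
C9: sp ✓
C10: sp ✓
C11: sp2
C12: sp2
4 carbons are sp.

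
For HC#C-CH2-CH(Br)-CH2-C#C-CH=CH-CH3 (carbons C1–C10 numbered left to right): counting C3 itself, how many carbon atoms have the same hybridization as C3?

4

C3 is sp3 (only σ bonds).
C1: sp
C2: sp
C3: sp3 ✓
C4: sp3 ✓
C5: sp3 ✓
C6: sp
C7: sp
C8: sp2
C9: sp2
C10: sp3 ✓
4 carbons are sp3.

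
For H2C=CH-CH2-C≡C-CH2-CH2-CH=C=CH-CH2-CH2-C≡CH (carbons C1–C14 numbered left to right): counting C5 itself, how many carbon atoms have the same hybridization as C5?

5

C5 is sp (two π bonds).
C1: sp2
C2: sp2
C3: sp3
C4: sp ✓
C5: sp ✓
C6: sp3
C7: sp3
C8: sp2
C9: sp ✓
C10: sp2
C11: sp3
C12: sp3
C13: sp ✓
C14: sp ✓
5 carbons are sp.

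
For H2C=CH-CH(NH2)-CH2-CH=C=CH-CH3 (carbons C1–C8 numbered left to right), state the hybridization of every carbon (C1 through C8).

C1 has 3 σ bonds, plus one π bond: steric number 3 → sp2.
C2 — 3 σ bonds, plus one π bond. Steric number 3, so sp2.
C3 (4 σ bonds) has steric number 4: sp3.
C4: 4 σ bonds; 4 regions of electron density → sp3.
C5 has 3 σ bonds, plus one π bond: steric number 3 → sp2.
C6 has 2 σ bonds, plus two π bonds: steric number 2 → sp.
C7 has 3 σ bonds, plus one π bond: steric number 3 → sp2.
C8 (4 σ bonds) has steric number 4: sp3.

C1 sp2, C2 sp2, C3 sp3, C4 sp3, C5 sp2, C6 sp, C7 sp2, C8 sp3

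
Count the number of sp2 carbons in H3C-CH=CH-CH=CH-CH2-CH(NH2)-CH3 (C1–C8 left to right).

C1: sp3
C2: sp2 ✓
C3: sp2 ✓
C4: sp2 ✓
C5: sp2 ✓
C6: sp3
C7: sp3
C8: sp3
C2, C3, C4, C5 → 4 sp2 carbons.

4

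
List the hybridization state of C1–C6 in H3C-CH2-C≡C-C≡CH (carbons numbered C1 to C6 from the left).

C1 is sp3: 4 σ bonds, 4 electron-density regions.
C2 — 4 σ bonds. Steric number 4, so sp3.
C3 carries 2 σ bonds, plus two π bonds, giving a steric number of 2, so it is sp.
C4 (2 σ bonds, plus two π bonds) has steric number 2: sp.
C5: 2 σ bonds, plus two π bonds — 2 electron domains, sp.
C6 — 2 σ bonds, plus two π bonds. Steric number 2, so sp.

C1 sp3, C2 sp3, C3 sp, C4 sp, C5 sp, C6 sp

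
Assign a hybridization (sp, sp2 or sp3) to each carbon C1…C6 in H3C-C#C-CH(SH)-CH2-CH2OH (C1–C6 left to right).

C1 is sp3: 4 σ bonds, 4 electron-density regions.
C2: 2 σ bonds, plus two π bonds — 2 electron domains, sp.
C3: 2 σ bonds, plus two π bonds; 2 regions of electron density → sp.
C4: 4 σ bonds — 4 electron domains, sp3.
C5 — 4 σ bonds. Steric number 4, so sp3.
C6: 4 σ bonds; 4 regions of electron density → sp3.

C1 sp3, C2 sp, C3 sp, C4 sp3, C5 sp3, C6 sp3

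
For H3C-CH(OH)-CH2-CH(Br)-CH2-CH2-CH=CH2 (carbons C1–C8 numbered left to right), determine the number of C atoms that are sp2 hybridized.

C1: sp3
C2: sp3
C3: sp3
C4: sp3
C5: sp3
C6: sp3
C7: sp2 ✓
C8: sp2 ✓
C7, C8 → 2 sp2 carbons.

2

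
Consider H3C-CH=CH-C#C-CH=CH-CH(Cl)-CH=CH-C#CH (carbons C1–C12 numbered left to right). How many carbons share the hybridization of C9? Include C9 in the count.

C9 is sp2 (one π bond).
C1: sp3
C2: sp2 ✓
C3: sp2 ✓
C4: sp
C5: sp
C6: sp2 ✓
C7: sp2 ✓
C8: sp3
C9: sp2 ✓
C10: sp2 ✓
C11: sp
C12: sp
6 carbons are sp2.

6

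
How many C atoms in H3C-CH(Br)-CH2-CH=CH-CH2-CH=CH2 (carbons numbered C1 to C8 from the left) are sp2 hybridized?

4

C1: sp3
C2: sp3
C3: sp3
C4: sp2 ✓
C5: sp2 ✓
C6: sp3
C7: sp2 ✓
C8: sp2 ✓
C4, C5, C7, C8 → 4 sp2 carbons.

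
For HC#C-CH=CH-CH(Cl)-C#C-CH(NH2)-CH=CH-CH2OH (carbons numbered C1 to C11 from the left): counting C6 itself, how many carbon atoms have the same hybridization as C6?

4

C6 is sp (two π bonds).
C1: sp ✓
C2: sp ✓
C3: sp2
C4: sp2
C5: sp3
C6: sp ✓
C7: sp ✓
C8: sp3
C9: sp2
C10: sp2
C11: sp3
4 carbons are sp.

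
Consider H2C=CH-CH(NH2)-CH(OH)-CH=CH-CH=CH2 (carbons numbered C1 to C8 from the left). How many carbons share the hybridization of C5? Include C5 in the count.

C5 is sp2 (one π bond).
C1: sp2 ✓
C2: sp2 ✓
C3: sp3
C4: sp3
C5: sp2 ✓
C6: sp2 ✓
C7: sp2 ✓
C8: sp2 ✓
6 carbons are sp2.

6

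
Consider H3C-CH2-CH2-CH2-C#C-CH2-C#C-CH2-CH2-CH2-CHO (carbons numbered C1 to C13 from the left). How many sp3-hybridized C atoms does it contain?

8

C1: sp3 ✓
C2: sp3 ✓
C3: sp3 ✓
C4: sp3 ✓
C5: sp
C6: sp
C7: sp3 ✓
C8: sp
C9: sp
C10: sp3 ✓
C11: sp3 ✓
C12: sp3 ✓
C13: sp2
C1, C2, C3, C4, C7, C10, C11, C12 → 8 sp3 carbons.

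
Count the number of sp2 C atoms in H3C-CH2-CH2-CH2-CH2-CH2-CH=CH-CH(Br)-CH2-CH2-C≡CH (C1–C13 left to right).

C1: sp3
C2: sp3
C3: sp3
C4: sp3
C5: sp3
C6: sp3
C7: sp2 ✓
C8: sp2 ✓
C9: sp3
C10: sp3
C11: sp3
C12: sp
C13: sp
C7, C8 → 2 sp2 carbons.

2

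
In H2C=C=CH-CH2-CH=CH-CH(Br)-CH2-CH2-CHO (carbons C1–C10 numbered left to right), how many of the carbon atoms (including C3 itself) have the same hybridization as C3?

5

C3 is sp2 (one π bond).
C1: sp2 ✓
C2: sp
C3: sp2 ✓
C4: sp3
C5: sp2 ✓
C6: sp2 ✓
C7: sp3
C8: sp3
C9: sp3
C10: sp2 ✓
5 carbons are sp2.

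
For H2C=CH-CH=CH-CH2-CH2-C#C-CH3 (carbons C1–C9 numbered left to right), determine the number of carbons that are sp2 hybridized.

C1: sp2 ✓
C2: sp2 ✓
C3: sp2 ✓
C4: sp2 ✓
C5: sp3
C6: sp3
C7: sp
C8: sp
C9: sp3
C1, C2, C3, C4 → 4 sp2 carbons.

4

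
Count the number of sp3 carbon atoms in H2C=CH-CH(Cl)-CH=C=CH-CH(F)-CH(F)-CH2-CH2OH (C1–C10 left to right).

5

C1: sp2
C2: sp2
C3: sp3 ✓
C4: sp2
C5: sp
C6: sp2
C7: sp3 ✓
C8: sp3 ✓
C9: sp3 ✓
C10: sp3 ✓
C3, C7, C8, C9, C10 → 5 sp3 carbons.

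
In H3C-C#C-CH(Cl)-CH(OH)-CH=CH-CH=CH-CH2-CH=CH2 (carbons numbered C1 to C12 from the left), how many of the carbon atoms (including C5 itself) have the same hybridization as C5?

4

C5 is sp3 (only σ bonds).
C1: sp3 ✓
C2: sp
C3: sp
C4: sp3 ✓
C5: sp3 ✓
C6: sp2
C7: sp2
C8: sp2
C9: sp2
C10: sp3 ✓
C11: sp2
C12: sp2
4 carbons are sp3.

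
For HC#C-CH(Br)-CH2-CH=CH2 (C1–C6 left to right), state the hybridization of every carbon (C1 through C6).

C1 sp, C2 sp, C3 sp3, C4 sp3, C5 sp2, C6 sp2

C1 is sp: 2 σ bonds, plus two π bonds, 2 electron-density regions.
C2: 2 σ bonds, plus two π bonds — 2 electron domains, sp.
C3 has 4 σ bonds: steric number 4 → sp3.
C4: 4 σ bonds — 4 electron domains, sp3.
C5 — 3 σ bonds, plus one π bond. Steric number 3, so sp2.
C6 — 3 σ bonds, plus one π bond. Steric number 3, so sp2.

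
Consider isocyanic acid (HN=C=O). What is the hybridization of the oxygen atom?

The oxygen atom: 1 σ bond and 2 lone pairs, plus one π bond; 3 regions of electron density → sp2.

sp2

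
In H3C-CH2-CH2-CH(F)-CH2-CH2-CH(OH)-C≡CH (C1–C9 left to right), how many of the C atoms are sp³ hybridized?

7

C1: sp3 ✓
C2: sp3 ✓
C3: sp3 ✓
C4: sp3 ✓
C5: sp3 ✓
C6: sp3 ✓
C7: sp3 ✓
C8: sp
C9: sp
C1, C2, C3, C4, C5, C6, C7 → 7 sp3 carbons.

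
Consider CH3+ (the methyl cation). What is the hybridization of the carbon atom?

sp²

Three σ bonds to H, empty p orbital → sp2, trigonal planar.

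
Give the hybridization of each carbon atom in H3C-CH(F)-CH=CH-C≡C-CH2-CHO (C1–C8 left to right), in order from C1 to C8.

C1 sp3, C2 sp3, C3 sp2, C4 sp2, C5 sp, C6 sp, C7 sp3, C8 sp2

C1 has 4 σ bonds: steric number 4 → sp3.
C2 — 4 σ bonds. Steric number 4, so sp3.
C3 — 3 σ bonds, plus one π bond. Steric number 3, so sp2.
C4 (3 σ bonds, plus one π bond) has steric number 3: sp2.
C5 is sp: 2 σ bonds, plus two π bonds, 2 electron-density regions.
C6 carries 2 σ bonds, plus two π bonds, giving a steric number of 2, so it is sp.
C7 has 4 σ bonds: steric number 4 → sp3.
C8 — 3 σ bonds, plus one π bond. Steric number 3, so sp2.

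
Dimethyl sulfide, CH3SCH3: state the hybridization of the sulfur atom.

The sulfur atom: 2 σ bonds and 2 lone pairs; 4 regions of electron density → sp3.

sp³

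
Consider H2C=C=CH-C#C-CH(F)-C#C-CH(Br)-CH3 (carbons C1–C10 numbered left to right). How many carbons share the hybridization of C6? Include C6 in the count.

3

C6 is sp3 (only σ bonds).
C1: sp2
C2: sp
C3: sp2
C4: sp
C5: sp
C6: sp3 ✓
C7: sp
C8: sp
C9: sp3 ✓
C10: sp3 ✓
3 carbons are sp3.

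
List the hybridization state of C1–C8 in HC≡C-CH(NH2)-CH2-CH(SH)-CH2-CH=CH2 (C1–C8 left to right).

C1 sp, C2 sp, C3 sp3, C4 sp3, C5 sp3, C6 sp3, C7 sp2, C8 sp2

C1 — 2 σ bonds, plus two π bonds. Steric number 2, so sp.
C2: 2 σ bonds, plus two π bonds — 2 electron domains, sp.
C3: 4 σ bonds — 4 electron domains, sp3.
C4 — 4 σ bonds. Steric number 4, so sp3.
C5 (4 σ bonds) has steric number 4: sp3.
C6 carries 4 σ bonds, giving a steric number of 4, so it is sp3.
C7 — 3 σ bonds, plus one π bond. Steric number 3, so sp2.
C8 (3 σ bonds, plus one π bond) has steric number 3: sp2.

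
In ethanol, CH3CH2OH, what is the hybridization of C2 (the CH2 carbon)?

sp³

C2 (the CH2 carbon) is sp3: 4 σ bonds, 4 electron-density regions.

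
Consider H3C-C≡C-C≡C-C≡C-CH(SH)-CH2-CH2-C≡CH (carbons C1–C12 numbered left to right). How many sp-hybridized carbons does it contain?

C1: sp3
C2: sp ✓
C3: sp ✓
C4: sp ✓
C5: sp ✓
C6: sp ✓
C7: sp ✓
C8: sp3
C9: sp3
C10: sp3
C11: sp ✓
C12: sp ✓
C2, C3, C4, C5, C6, C7, C11, C12 → 8 sp carbons.

8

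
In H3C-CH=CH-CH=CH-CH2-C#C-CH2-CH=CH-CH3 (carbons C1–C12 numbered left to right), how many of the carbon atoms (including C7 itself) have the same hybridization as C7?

2

C7 is sp (two π bonds).
C1: sp3
C2: sp2
C3: sp2
C4: sp2
C5: sp2
C6: sp3
C7: sp ✓
C8: sp ✓
C9: sp3
C10: sp2
C11: sp2
C12: sp3
2 carbons are sp.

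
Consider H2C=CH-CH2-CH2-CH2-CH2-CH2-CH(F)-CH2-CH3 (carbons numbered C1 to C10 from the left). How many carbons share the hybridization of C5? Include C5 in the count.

8

C5 is sp3 (only σ bonds).
C1: sp2
C2: sp2
C3: sp3 ✓
C4: sp3 ✓
C5: sp3 ✓
C6: sp3 ✓
C7: sp3 ✓
C8: sp3 ✓
C9: sp3 ✓
C10: sp3 ✓
8 carbons are sp3.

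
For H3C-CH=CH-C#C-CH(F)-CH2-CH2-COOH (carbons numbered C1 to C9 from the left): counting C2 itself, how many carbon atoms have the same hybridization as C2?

C2 is sp2 (one π bond).
C1: sp3
C2: sp2 ✓
C3: sp2 ✓
C4: sp
C5: sp
C6: sp3
C7: sp3
C8: sp3
C9: sp2 ✓
3 carbons are sp2.

3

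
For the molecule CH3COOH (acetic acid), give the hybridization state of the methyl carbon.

sp^3

The methyl carbon: 4 σ bonds; 4 regions of electron density → sp3.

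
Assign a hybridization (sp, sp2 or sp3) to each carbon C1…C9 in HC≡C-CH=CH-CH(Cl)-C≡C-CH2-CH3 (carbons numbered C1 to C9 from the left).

C1 sp, C2 sp, C3 sp2, C4 sp2, C5 sp3, C6 sp, C7 sp, C8 sp3, C9 sp3

C1 — 2 σ bonds, plus two π bonds. Steric number 2, so sp.
C2 — 2 σ bonds, plus two π bonds. Steric number 2, so sp.
C3 carries 3 σ bonds, plus one π bond, giving a steric number of 3, so it is sp2.
C4: 3 σ bonds, plus one π bond — 3 electron domains, sp2.
C5: 4 σ bonds; 4 regions of electron density → sp3.
C6: 2 σ bonds, plus two π bonds; 2 regions of electron density → sp.
C7: 2 σ bonds, plus two π bonds; 2 regions of electron density → sp.
C8 carries 4 σ bonds, giving a steric number of 4, so it is sp3.
C9: 4 σ bonds — 4 electron domains, sp3.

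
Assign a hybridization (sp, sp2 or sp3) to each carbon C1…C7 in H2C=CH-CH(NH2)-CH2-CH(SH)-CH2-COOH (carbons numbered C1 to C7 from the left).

C1 carries 3 σ bonds, plus one π bond, giving a steric number of 3, so it is sp2.
C2: 3 σ bonds, plus one π bond; 3 regions of electron density → sp2.
C3 has 4 σ bonds: steric number 4 → sp3.
C4: 4 σ bonds; 4 regions of electron density → sp3.
C5: 4 σ bonds; 4 regions of electron density → sp3.
C6: 4 σ bonds; 4 regions of electron density → sp3.
C7 has 3 σ bonds, plus one π bond: steric number 3 → sp2.

C1 sp2, C2 sp2, C3 sp3, C4 sp3, C5 sp3, C6 sp3, C7 sp2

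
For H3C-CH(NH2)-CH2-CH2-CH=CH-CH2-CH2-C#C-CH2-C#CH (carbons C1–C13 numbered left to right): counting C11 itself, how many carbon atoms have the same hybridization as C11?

7

C11 is sp3 (only σ bonds).
C1: sp3 ✓
C2: sp3 ✓
C3: sp3 ✓
C4: sp3 ✓
C5: sp2
C6: sp2
C7: sp3 ✓
C8: sp3 ✓
C9: sp
C10: sp
C11: sp3 ✓
C12: sp
C13: sp
7 carbons are sp3.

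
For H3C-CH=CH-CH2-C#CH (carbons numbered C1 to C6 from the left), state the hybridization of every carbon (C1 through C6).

C1 — 4 σ bonds. Steric number 4, so sp3.
C2 is sp2: 3 σ bonds, plus one π bond, 3 electron-density regions.
C3 is sp2: 3 σ bonds, plus one π bond, 3 electron-density regions.
C4: 4 σ bonds — 4 electron domains, sp3.
C5: 2 σ bonds, plus two π bonds; 2 regions of electron density → sp.
C6: 2 σ bonds, plus two π bonds; 2 regions of electron density → sp.

C1 sp3, C2 sp2, C3 sp2, C4 sp3, C5 sp, C6 sp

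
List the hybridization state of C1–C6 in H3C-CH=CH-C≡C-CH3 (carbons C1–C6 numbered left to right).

C1 carries 4 σ bonds, giving a steric number of 4, so it is sp3.
C2 has 3 σ bonds, plus one π bond: steric number 3 → sp2.
C3: 3 σ bonds, plus one π bond; 3 regions of electron density → sp2.
C4 has 2 σ bonds, plus two π bonds: steric number 2 → sp.
C5 (2 σ bonds, plus two π bonds) has steric number 2: sp.
C6: 4 σ bonds — 4 electron domains, sp3.

C1 sp3, C2 sp2, C3 sp2, C4 sp, C5 sp, C6 sp3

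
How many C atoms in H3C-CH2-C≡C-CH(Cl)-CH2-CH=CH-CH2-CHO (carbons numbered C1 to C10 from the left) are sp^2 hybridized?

3

C1: sp3
C2: sp3
C3: sp
C4: sp
C5: sp3
C6: sp3
C7: sp2 ✓
C8: sp2 ✓
C9: sp3
C10: sp2 ✓
C7, C8, C10 → 3 sp2 carbons.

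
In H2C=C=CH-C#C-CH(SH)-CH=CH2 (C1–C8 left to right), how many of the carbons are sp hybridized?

C1: sp2
C2: sp ✓
C3: sp2
C4: sp ✓
C5: sp ✓
C6: sp3
C7: sp2
C8: sp2
C2, C4, C5 → 3 sp carbons.

3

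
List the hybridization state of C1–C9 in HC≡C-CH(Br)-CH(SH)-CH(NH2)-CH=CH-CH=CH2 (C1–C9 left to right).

C1 sp, C2 sp, C3 sp3, C4 sp3, C5 sp3, C6 sp2, C7 sp2, C8 sp2, C9 sp2

C1 has 2 σ bonds, plus two π bonds: steric number 2 → sp.
C2: 2 σ bonds, plus two π bonds — 2 electron domains, sp.
C3 has 4 σ bonds: steric number 4 → sp3.
C4 has 4 σ bonds: steric number 4 → sp3.
C5: 4 σ bonds — 4 electron domains, sp3.
C6 — 3 σ bonds, plus one π bond. Steric number 3, so sp2.
C7: 3 σ bonds, plus one π bond; 3 regions of electron density → sp2.
C8 is sp2: 3 σ bonds, plus one π bond, 3 electron-density regions.
C9 — 3 σ bonds, plus one π bond. Steric number 3, so sp2.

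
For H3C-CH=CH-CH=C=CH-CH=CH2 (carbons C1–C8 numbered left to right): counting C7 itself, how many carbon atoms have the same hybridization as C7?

6

C7 is sp2 (one π bond).
C1: sp3
C2: sp2 ✓
C3: sp2 ✓
C4: sp2 ✓
C5: sp
C6: sp2 ✓
C7: sp2 ✓
C8: sp2 ✓
6 carbons are sp2.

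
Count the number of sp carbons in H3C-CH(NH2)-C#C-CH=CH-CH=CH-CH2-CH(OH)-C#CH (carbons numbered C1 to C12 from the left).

4

C1: sp3
C2: sp3
C3: sp ✓
C4: sp ✓
C5: sp2
C6: sp2
C7: sp2
C8: sp2
C9: sp3
C10: sp3
C11: sp ✓
C12: sp ✓
C3, C4, C11, C12 → 4 sp carbons.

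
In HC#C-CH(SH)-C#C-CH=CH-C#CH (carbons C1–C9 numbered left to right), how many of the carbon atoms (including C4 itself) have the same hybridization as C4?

C4 is sp (two π bonds).
C1: sp ✓
C2: sp ✓
C3: sp3
C4: sp ✓
C5: sp ✓
C6: sp2
C7: sp2
C8: sp ✓
C9: sp ✓
6 carbons are sp.

6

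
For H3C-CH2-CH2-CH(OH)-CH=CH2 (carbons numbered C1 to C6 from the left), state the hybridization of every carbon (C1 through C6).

C1 sp3, C2 sp3, C3 sp3, C4 sp3, C5 sp2, C6 sp2

C1 (4 σ bonds) has steric number 4: sp3.
C2 carries 4 σ bonds, giving a steric number of 4, so it is sp3.
C3 (4 σ bonds) has steric number 4: sp3.
C4 is sp3: 4 σ bonds, 4 electron-density regions.
C5 carries 3 σ bonds, plus one π bond, giving a steric number of 3, so it is sp2.
C6 — 3 σ bonds, plus one π bond. Steric number 3, so sp2.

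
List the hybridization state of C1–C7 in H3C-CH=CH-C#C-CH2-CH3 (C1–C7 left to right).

C1 sp3, C2 sp2, C3 sp2, C4 sp, C5 sp, C6 sp3, C7 sp3

C1 has 4 σ bonds: steric number 4 → sp3.
C2 is sp2: 3 σ bonds, plus one π bond, 3 electron-density regions.
C3 (3 σ bonds, plus one π bond) has steric number 3: sp2.
C4 — 2 σ bonds, plus two π bonds. Steric number 2, so sp.
C5: 2 σ bonds, plus two π bonds; 2 regions of electron density → sp.
C6: 4 σ bonds — 4 electron domains, sp3.
C7: 4 σ bonds; 4 regions of electron density → sp3.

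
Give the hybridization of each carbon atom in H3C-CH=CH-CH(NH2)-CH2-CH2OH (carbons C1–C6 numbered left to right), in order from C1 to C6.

C1 sp3, C2 sp2, C3 sp2, C4 sp3, C5 sp3, C6 sp3

C1 is sp3: 4 σ bonds, 4 electron-density regions.
C2: 3 σ bonds, plus one π bond; 3 regions of electron density → sp2.
C3 (3 σ bonds, plus one π bond) has steric number 3: sp2.
C4 — 4 σ bonds. Steric number 4, so sp3.
C5 carries 4 σ bonds, giving a steric number of 4, so it is sp3.
C6: 4 σ bonds — 4 electron domains, sp3.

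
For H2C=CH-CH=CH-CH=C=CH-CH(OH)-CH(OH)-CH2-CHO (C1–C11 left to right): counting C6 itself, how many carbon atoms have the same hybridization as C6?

1

C6 is sp (two π bonds).
C1: sp2
C2: sp2
C3: sp2
C4: sp2
C5: sp2
C6: sp ✓
C7: sp2
C8: sp3
C9: sp3
C10: sp3
C11: sp2
1 carbon is sp.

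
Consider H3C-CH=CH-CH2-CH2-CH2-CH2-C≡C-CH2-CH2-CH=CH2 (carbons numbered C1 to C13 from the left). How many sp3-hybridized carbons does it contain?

C1: sp3 ✓
C2: sp2
C3: sp2
C4: sp3 ✓
C5: sp3 ✓
C6: sp3 ✓
C7: sp3 ✓
C8: sp
C9: sp
C10: sp3 ✓
C11: sp3 ✓
C12: sp2
C13: sp2
C1, C4, C5, C6, C7, C10, C11 → 7 sp3 carbons.

7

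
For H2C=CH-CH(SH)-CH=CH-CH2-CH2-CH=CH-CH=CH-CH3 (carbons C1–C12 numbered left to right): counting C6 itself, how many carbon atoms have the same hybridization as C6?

4

C6 is sp3 (only σ bonds).
C1: sp2
C2: sp2
C3: sp3 ✓
C4: sp2
C5: sp2
C6: sp3 ✓
C7: sp3 ✓
C8: sp2
C9: sp2
C10: sp2
C11: sp2
C12: sp3 ✓
4 carbons are sp3.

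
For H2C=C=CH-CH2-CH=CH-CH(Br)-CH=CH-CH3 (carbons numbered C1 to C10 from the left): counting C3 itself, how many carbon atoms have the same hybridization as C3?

6

C3 is sp2 (one π bond).
C1: sp2 ✓
C2: sp
C3: sp2 ✓
C4: sp3
C5: sp2 ✓
C6: sp2 ✓
C7: sp3
C8: sp2 ✓
C9: sp2 ✓
C10: sp3
6 carbons are sp2.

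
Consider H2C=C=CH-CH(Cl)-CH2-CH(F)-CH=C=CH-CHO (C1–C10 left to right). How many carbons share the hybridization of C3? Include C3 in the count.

5

C3 is sp2 (one π bond).
C1: sp2 ✓
C2: sp
C3: sp2 ✓
C4: sp3
C5: sp3
C6: sp3
C7: sp2 ✓
C8: sp
C9: sp2 ✓
C10: sp2 ✓
5 carbons are sp2.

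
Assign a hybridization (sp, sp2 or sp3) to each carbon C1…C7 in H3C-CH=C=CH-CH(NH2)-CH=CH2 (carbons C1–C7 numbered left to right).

C1 sp3, C2 sp2, C3 sp, C4 sp2, C5 sp3, C6 sp2, C7 sp2

C1: 4 σ bonds; 4 regions of electron density → sp3.
C2 carries 3 σ bonds, plus one π bond, giving a steric number of 3, so it is sp2.
C3 is sp: 2 σ bonds, plus two π bonds, 2 electron-density regions.
C4: 3 σ bonds, plus one π bond — 3 electron domains, sp2.
C5 has 4 σ bonds: steric number 4 → sp3.
C6 is sp2: 3 σ bonds, plus one π bond, 3 electron-density regions.
C7 is sp2: 3 σ bonds, plus one π bond, 3 electron-density regions.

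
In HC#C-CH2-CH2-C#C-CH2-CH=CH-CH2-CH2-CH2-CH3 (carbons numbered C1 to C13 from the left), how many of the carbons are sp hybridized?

C1: sp ✓
C2: sp ✓
C3: sp3
C4: sp3
C5: sp ✓
C6: sp ✓
C7: sp3
C8: sp2
C9: sp2
C10: sp3
C11: sp3
C12: sp3
C13: sp3
C1, C2, C5, C6 → 4 sp carbons.

4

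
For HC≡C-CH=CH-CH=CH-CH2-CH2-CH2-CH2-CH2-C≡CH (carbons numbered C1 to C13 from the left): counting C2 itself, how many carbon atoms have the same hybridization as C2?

4

C2 is sp (two π bonds).
C1: sp ✓
C2: sp ✓
C3: sp2
C4: sp2
C5: sp2
C6: sp2
C7: sp3
C8: sp3
C9: sp3
C10: sp3
C11: sp3
C12: sp ✓
C13: sp ✓
4 carbons are sp.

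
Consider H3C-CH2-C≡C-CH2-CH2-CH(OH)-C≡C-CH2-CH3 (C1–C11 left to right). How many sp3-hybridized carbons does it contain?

C1: sp3 ✓
C2: sp3 ✓
C3: sp
C4: sp
C5: sp3 ✓
C6: sp3 ✓
C7: sp3 ✓
C8: sp
C9: sp
C10: sp3 ✓
C11: sp3 ✓
C1, C2, C5, C6, C7, C10, C11 → 7 sp3 carbons.

7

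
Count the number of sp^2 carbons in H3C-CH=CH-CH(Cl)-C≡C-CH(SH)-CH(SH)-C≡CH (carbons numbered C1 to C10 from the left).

2

C1: sp3
C2: sp2 ✓
C3: sp2 ✓
C4: sp3
C5: sp
C6: sp
C7: sp3
C8: sp3
C9: sp
C10: sp
C2, C3 → 2 sp2 carbons.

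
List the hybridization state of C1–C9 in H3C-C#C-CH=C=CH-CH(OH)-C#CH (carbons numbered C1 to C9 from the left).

C1 — 4 σ bonds. Steric number 4, so sp3.
C2: 2 σ bonds, plus two π bonds — 2 electron domains, sp.
C3 has 2 σ bonds, plus two π bonds: steric number 2 → sp.
C4 (3 σ bonds, plus one π bond) has steric number 3: sp2.
C5 (2 σ bonds, plus two π bonds) has steric number 2: sp.
C6: 3 σ bonds, plus one π bond — 3 electron domains, sp2.
C7: 4 σ bonds; 4 regions of electron density → sp3.
C8 — 2 σ bonds, plus two π bonds. Steric number 2, so sp.
C9 carries 2 σ bonds, plus two π bonds, giving a steric number of 2, so it is sp.

C1 sp3, C2 sp, C3 sp, C4 sp2, C5 sp, C6 sp2, C7 sp3, C8 sp, C9 sp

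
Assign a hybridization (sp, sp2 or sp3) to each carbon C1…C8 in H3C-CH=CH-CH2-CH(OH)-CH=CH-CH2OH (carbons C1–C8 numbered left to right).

C1 sp3, C2 sp2, C3 sp2, C4 sp3, C5 sp3, C6 sp2, C7 sp2, C8 sp3

C1 is sp3: 4 σ bonds, 4 electron-density regions.
C2: 3 σ bonds, plus one π bond — 3 electron domains, sp2.
C3 (3 σ bonds, plus one π bond) has steric number 3: sp2.
C4 carries 4 σ bonds, giving a steric number of 4, so it is sp3.
C5: 4 σ bonds — 4 electron domains, sp3.
C6: 3 σ bonds, plus one π bond; 3 regions of electron density → sp2.
C7 has 3 σ bonds, plus one π bond: steric number 3 → sp2.
C8: 4 σ bonds — 4 electron domains, sp3.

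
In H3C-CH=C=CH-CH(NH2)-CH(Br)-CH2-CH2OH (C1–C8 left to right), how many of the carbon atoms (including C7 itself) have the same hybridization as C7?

5

C7 is sp3 (only σ bonds).
C1: sp3 ✓
C2: sp2
C3: sp
C4: sp2
C5: sp3 ✓
C6: sp3 ✓
C7: sp3 ✓
C8: sp3 ✓
5 carbons are sp3.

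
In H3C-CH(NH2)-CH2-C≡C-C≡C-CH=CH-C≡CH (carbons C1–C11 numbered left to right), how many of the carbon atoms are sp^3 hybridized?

3

C1: sp3 ✓
C2: sp3 ✓
C3: sp3 ✓
C4: sp
C5: sp
C6: sp
C7: sp
C8: sp2
C9: sp2
C10: sp
C11: sp
C1, C2, C3 → 3 sp3 carbons.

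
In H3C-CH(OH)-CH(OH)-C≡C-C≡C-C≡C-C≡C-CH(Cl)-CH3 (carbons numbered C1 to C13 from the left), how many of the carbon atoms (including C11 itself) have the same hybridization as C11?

8

C11 is sp (two π bonds).
C1: sp3
C2: sp3
C3: sp3
C4: sp ✓
C5: sp ✓
C6: sp ✓
C7: sp ✓
C8: sp ✓
C9: sp ✓
C10: sp ✓
C11: sp ✓
C12: sp3
C13: sp3
8 carbons are sp.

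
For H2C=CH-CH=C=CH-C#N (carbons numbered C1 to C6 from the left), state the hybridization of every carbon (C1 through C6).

C1 sp2, C2 sp2, C3 sp2, C4 sp, C5 sp2, C6 sp

C1: 3 σ bonds, plus one π bond — 3 electron domains, sp2.
C2 (3 σ bonds, plus one π bond) has steric number 3: sp2.
C3: 3 σ bonds, plus one π bond — 3 electron domains, sp2.
C4 — 2 σ bonds, plus two π bonds. Steric number 2, so sp.
C5 is sp2: 3 σ bonds, plus one π bond, 3 electron-density regions.
C6 carries 2 σ bonds, plus two π bonds, giving a steric number of 2, so it is sp.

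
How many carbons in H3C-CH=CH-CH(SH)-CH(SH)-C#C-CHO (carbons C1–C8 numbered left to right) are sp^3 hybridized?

C1: sp3 ✓
C2: sp2
C3: sp2
C4: sp3 ✓
C5: sp3 ✓
C6: sp
C7: sp
C8: sp2
C1, C4, C5 → 3 sp3 carbons.

3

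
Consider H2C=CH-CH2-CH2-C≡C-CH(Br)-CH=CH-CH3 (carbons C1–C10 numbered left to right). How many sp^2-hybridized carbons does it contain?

4

C1: sp2 ✓
C2: sp2 ✓
C3: sp3
C4: sp3
C5: sp
C6: sp
C7: sp3
C8: sp2 ✓
C9: sp2 ✓
C10: sp3
C1, C2, C8, C9 → 4 sp2 carbons.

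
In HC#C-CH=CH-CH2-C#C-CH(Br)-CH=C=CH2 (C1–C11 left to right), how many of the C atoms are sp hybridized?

C1: sp ✓
C2: sp ✓
C3: sp2
C4: sp2
C5: sp3
C6: sp ✓
C7: sp ✓
C8: sp3
C9: sp2
C10: sp ✓
C11: sp2
C1, C2, C6, C7, C10 → 5 sp carbons.

5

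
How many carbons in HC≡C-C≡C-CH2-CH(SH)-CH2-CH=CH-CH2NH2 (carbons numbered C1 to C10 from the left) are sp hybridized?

C1: sp ✓
C2: sp ✓
C3: sp ✓
C4: sp ✓
C5: sp3
C6: sp3
C7: sp3
C8: sp2
C9: sp2
C10: sp3
C1, C2, C3, C4 → 4 sp carbons.

4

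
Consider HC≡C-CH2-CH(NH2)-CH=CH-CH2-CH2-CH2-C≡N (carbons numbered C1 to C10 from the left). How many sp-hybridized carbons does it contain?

C1: sp ✓
C2: sp ✓
C3: sp3
C4: sp3
C5: sp2
C6: sp2
C7: sp3
C8: sp3
C9: sp3
C10: sp ✓
C1, C2, C10 → 3 sp carbons.

3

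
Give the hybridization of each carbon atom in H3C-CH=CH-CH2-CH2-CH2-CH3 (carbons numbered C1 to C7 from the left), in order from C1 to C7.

C1: 4 σ bonds; 4 regions of electron density → sp3.
C2 has 3 σ bonds, plus one π bond: steric number 3 → sp2.
C3 — 3 σ bonds, plus one π bond. Steric number 3, so sp2.
C4: 4 σ bonds — 4 electron domains, sp3.
C5: 4 σ bonds — 4 electron domains, sp3.
C6 has 4 σ bonds: steric number 4 → sp3.
C7 (4 σ bonds) has steric number 4: sp3.

C1 sp3, C2 sp2, C3 sp2, C4 sp3, C5 sp3, C6 sp3, C7 sp3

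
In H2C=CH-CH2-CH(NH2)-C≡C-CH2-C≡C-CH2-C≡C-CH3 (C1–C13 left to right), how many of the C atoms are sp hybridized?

C1: sp2
C2: sp2
C3: sp3
C4: sp3
C5: sp ✓
C6: sp ✓
C7: sp3
C8: sp ✓
C9: sp ✓
C10: sp3
C11: sp ✓
C12: sp ✓
C13: sp3
C5, C6, C8, C9, C11, C12 → 6 sp carbons.

6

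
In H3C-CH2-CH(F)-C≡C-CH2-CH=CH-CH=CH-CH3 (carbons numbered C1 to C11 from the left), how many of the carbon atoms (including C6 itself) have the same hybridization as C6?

5

C6 is sp3 (only σ bonds).
C1: sp3 ✓
C2: sp3 ✓
C3: sp3 ✓
C4: sp
C5: sp
C6: sp3 ✓
C7: sp2
C8: sp2
C9: sp2
C10: sp2
C11: sp3 ✓
5 carbons are sp3.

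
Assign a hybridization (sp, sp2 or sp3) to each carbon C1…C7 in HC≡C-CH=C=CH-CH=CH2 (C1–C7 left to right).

C1 sp, C2 sp, C3 sp2, C4 sp, C5 sp2, C6 sp2, C7 sp2

C1 is sp: 2 σ bonds, plus two π bonds, 2 electron-density regions.
C2 is sp: 2 σ bonds, plus two π bonds, 2 electron-density regions.
C3 has 3 σ bonds, plus one π bond: steric number 3 → sp2.
C4: 2 σ bonds, plus two π bonds — 2 electron domains, sp.
C5 — 3 σ bonds, plus one π bond. Steric number 3, so sp2.
C6 (3 σ bonds, plus one π bond) has steric number 3: sp2.
C7 (3 σ bonds, plus one π bond) has steric number 3: sp2.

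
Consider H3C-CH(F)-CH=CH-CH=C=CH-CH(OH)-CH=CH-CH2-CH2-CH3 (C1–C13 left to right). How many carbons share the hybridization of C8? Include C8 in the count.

C8 is sp3 (only σ bonds).
C1: sp3 ✓
C2: sp3 ✓
C3: sp2
C4: sp2
C5: sp2
C6: sp
C7: sp2
C8: sp3 ✓
C9: sp2
C10: sp2
C11: sp3 ✓
C12: sp3 ✓
C13: sp3 ✓
6 carbons are sp3.

6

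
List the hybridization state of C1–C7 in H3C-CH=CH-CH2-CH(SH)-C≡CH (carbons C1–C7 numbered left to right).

C1 is sp3: 4 σ bonds, 4 electron-density regions.
C2: 3 σ bonds, plus one π bond — 3 electron domains, sp2.
C3 — 3 σ bonds, plus one π bond. Steric number 3, so sp2.
C4: 4 σ bonds — 4 electron domains, sp3.
C5 carries 4 σ bonds, giving a steric number of 4, so it is sp3.
C6 has 2 σ bonds, plus two π bonds: steric number 2 → sp.
C7 — 2 σ bonds, plus two π bonds. Steric number 2, so sp.

C1 sp3, C2 sp2, C3 sp2, C4 sp3, C5 sp3, C6 sp, C7 sp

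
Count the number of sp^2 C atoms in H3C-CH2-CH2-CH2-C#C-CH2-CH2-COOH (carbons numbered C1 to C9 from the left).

C1: sp3
C2: sp3
C3: sp3
C4: sp3
C5: sp
C6: sp
C7: sp3
C8: sp3
C9: sp2 ✓
C9 → 1 sp2 carbon.

1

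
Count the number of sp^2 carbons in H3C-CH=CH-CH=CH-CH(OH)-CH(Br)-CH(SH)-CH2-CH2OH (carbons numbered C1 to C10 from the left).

4

C1: sp3
C2: sp2 ✓
C3: sp2 ✓
C4: sp2 ✓
C5: sp2 ✓
C6: sp3
C7: sp3
C8: sp3
C9: sp3
C10: sp3
C2, C3, C4, C5 → 4 sp2 carbons.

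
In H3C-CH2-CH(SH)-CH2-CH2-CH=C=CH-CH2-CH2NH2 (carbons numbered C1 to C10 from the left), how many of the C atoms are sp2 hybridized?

2

C1: sp3
C2: sp3
C3: sp3
C4: sp3
C5: sp3
C6: sp2 ✓
C7: sp
C8: sp2 ✓
C9: sp3
C10: sp3
C6, C8 → 2 sp2 carbons.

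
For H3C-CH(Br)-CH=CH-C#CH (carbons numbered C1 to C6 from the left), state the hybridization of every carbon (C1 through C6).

C1 sp3, C2 sp3, C3 sp2, C4 sp2, C5 sp, C6 sp

C1: 4 σ bonds — 4 electron domains, sp3.
C2: 4 σ bonds — 4 electron domains, sp3.
C3 carries 3 σ bonds, plus one π bond, giving a steric number of 3, so it is sp2.
C4 is sp2: 3 σ bonds, plus one π bond, 3 electron-density regions.
C5: 2 σ bonds, plus two π bonds; 2 regions of electron density → sp.
C6: 2 σ bonds, plus two π bonds — 2 electron domains, sp.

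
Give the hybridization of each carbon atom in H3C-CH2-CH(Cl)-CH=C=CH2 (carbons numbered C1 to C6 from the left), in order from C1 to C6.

C1 sp3, C2 sp3, C3 sp3, C4 sp2, C5 sp, C6 sp2

C1 has 4 σ bonds: steric number 4 → sp3.
C2 carries 4 σ bonds, giving a steric number of 4, so it is sp3.
C3: 4 σ bonds; 4 regions of electron density → sp3.
C4: 3 σ bonds, plus one π bond; 3 regions of electron density → sp2.
C5 — 2 σ bonds, plus two π bonds. Steric number 2, so sp.
C6 is sp2: 3 σ bonds, plus one π bond, 3 electron-density regions.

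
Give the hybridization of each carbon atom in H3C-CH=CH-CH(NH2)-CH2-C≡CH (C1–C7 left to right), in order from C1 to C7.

C1 sp3, C2 sp2, C3 sp2, C4 sp3, C5 sp3, C6 sp, C7 sp

C1: 4 σ bonds — 4 electron domains, sp3.
C2 is sp2: 3 σ bonds, plus one π bond, 3 electron-density regions.
C3 — 3 σ bonds, plus one π bond. Steric number 3, so sp2.
C4 has 4 σ bonds: steric number 4 → sp3.
C5 (4 σ bonds) has steric number 4: sp3.
C6: 2 σ bonds, plus two π bonds — 2 electron domains, sp.
C7: 2 σ bonds, plus two π bonds; 2 regions of electron density → sp.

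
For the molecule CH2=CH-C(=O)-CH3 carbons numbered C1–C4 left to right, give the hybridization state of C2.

C2 — 3 σ bonds, plus one π bond. Steric number 3, so sp2.

sp²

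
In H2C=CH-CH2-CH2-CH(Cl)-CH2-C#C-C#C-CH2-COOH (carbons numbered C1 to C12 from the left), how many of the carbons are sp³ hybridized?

C1: sp2
C2: sp2
C3: sp3 ✓
C4: sp3 ✓
C5: sp3 ✓
C6: sp3 ✓
C7: sp
C8: sp
C9: sp
C10: sp
C11: sp3 ✓
C12: sp2
C3, C4, C5, C6, C11 → 5 sp3 carbons.

5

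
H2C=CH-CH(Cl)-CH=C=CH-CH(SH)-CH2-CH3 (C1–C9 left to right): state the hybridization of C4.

sp^2

C4: 3 σ bonds, plus one π bond — 3 electron domains, sp2.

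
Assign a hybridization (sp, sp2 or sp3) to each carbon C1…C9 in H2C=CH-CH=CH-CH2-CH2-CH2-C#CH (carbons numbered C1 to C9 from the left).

C1 sp2, C2 sp2, C3 sp2, C4 sp2, C5 sp3, C6 sp3, C7 sp3, C8 sp, C9 sp

C1: 3 σ bonds, plus one π bond; 3 regions of electron density → sp2.
C2: 3 σ bonds, plus one π bond — 3 electron domains, sp2.
C3 — 3 σ bonds, plus one π bond. Steric number 3, so sp2.
C4 (3 σ bonds, plus one π bond) has steric number 3: sp2.
C5 has 4 σ bonds: steric number 4 → sp3.
C6 carries 4 σ bonds, giving a steric number of 4, so it is sp3.
C7 has 4 σ bonds: steric number 4 → sp3.
C8 — 2 σ bonds, plus two π bonds. Steric number 2, so sp.
C9 is sp: 2 σ bonds, plus two π bonds, 2 electron-density regions.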